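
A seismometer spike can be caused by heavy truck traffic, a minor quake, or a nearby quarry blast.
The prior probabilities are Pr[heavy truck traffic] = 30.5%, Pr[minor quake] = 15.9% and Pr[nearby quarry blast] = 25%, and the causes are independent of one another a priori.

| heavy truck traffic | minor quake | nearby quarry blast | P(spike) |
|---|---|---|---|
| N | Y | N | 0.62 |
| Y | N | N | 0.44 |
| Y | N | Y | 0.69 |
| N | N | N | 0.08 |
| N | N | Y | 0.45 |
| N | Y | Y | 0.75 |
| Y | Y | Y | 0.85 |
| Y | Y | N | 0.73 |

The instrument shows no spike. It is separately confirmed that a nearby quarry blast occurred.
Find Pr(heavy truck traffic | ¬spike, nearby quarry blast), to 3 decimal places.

Pr(heavy truck traffic | ¬spike, nearby quarry blast) ≈ 0.199

P(¬spike | nearby quarry blast) = 0.55*0.695*0.841 + 0.25*0.695*0.159 + 0.31*0.305*0.841 + 0.15*0.305*0.159 = 0.321472 + 0.027626 + 0.079517 + 0.007274 = 0.435889
Restricting to configurations with heavy truck traffic present: 0.079517 + 0.007274 = 0.086791.
P(heavy truck traffic | ¬spike, nearby quarry blast) = 0.086791 / 0.435889 ≈ 0.199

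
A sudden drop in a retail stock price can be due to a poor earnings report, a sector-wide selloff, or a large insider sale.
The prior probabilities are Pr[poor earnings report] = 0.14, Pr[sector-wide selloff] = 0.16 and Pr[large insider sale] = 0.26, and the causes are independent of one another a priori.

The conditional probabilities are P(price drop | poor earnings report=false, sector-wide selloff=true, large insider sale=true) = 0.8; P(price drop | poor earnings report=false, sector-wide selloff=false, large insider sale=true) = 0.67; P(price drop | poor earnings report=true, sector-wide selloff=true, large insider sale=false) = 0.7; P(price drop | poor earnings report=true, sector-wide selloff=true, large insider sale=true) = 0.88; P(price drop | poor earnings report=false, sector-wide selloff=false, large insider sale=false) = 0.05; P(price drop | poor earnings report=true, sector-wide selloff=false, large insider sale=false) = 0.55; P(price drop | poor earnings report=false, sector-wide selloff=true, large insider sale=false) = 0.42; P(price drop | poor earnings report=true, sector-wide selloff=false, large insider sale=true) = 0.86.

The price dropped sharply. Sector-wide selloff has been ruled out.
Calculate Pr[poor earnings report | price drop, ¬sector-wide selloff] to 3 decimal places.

P(price drop | ¬sector-wide selloff) = 0.05·0.86·0.74 + 0.67·0.86·0.26 + 0.55·0.14·0.74 + 0.86·0.14·0.26 = 0.031820 + 0.149812 + 0.056980 + 0.031304 = 0.269916
Restricting to configurations with poor earnings report present: 0.056980 + 0.031304 = 0.088284.
Hence the posterior is 0.088284/0.269916 ≈ 0.327.

Pr[poor earnings report | price drop, ¬sector-wide selloff] ≈ 0.327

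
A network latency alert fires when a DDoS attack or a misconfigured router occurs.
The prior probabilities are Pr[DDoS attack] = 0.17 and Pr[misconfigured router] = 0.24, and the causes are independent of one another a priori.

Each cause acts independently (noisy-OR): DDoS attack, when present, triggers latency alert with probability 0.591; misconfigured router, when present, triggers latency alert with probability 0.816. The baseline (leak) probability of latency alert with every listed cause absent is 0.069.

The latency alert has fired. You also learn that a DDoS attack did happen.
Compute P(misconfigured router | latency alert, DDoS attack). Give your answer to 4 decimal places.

P(misconfigured router | latency alert, DDoS attack) ≈ 0.3217

Under noisy-OR, P(latency alert | causes) = 1 − (1−0.069)·∏(1−qᵢ) over the active causes.
P(latency alert | DDoS attack) = 0.619221*0.76 + 0.929937*0.24 = 0.470608 + 0.223185 = 0.693793
Restricting to configurations with misconfigured router present: 0.929937*0.24 = 0.223185.
P(misconfigured router | latency alert, DDoS attack) = 0.223185 / 0.693793 ≈ 0.3217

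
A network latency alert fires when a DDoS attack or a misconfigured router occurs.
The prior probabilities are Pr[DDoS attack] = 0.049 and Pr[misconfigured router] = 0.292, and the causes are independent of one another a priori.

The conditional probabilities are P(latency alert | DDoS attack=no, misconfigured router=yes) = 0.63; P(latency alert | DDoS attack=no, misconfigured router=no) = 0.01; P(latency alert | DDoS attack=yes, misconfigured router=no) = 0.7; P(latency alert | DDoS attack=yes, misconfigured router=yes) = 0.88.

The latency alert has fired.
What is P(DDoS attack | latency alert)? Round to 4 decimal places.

P(DDoS attack | latency alert) ≈ 0.1687

P(latency alert) = 0.01×0.951×0.708 + 0.63×0.951×0.292 + 0.7×0.049×0.708 + 0.88×0.049×0.292 = 0.006733 + 0.174946 + 0.024284 + 0.012591 = 0.218554
The DDoS attack-present share is 0.024284 + 0.012591 = 0.036875.
Hence the posterior is 0.036875/0.218554 ≈ 0.1687.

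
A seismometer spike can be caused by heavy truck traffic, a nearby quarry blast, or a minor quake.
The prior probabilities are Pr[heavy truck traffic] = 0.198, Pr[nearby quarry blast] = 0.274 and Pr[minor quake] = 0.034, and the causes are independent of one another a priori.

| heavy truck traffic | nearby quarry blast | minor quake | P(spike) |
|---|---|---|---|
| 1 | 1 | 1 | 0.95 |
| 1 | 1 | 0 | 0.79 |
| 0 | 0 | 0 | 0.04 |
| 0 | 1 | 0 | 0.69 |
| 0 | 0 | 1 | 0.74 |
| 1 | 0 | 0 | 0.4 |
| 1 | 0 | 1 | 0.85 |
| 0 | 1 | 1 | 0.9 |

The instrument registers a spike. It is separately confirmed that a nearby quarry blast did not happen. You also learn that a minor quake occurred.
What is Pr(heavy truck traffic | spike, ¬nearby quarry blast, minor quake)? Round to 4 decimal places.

Pr(heavy truck traffic | spike, ¬nearby quarry blast, minor quake) ≈ 0.2209

P(spike | ¬nearby quarry blast, minor quake) = 0.74×0.802 + 0.85×0.198 = 0.593480 + 0.168300 = 0.761780
Of this, 0.168300 comes from 0.85×0.198 (the heavy truck traffic=true cases).
Hence the posterior is 0.168300/0.761780 ≈ 0.2209.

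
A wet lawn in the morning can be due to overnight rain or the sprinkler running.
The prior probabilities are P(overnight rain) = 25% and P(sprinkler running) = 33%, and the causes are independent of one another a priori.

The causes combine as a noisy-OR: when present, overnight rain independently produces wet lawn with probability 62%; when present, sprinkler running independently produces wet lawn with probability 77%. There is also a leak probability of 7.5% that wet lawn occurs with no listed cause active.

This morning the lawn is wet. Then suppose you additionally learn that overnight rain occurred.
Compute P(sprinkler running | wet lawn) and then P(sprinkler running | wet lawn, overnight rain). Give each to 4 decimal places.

Under noisy-OR, P(wet lawn | causes) = 1 − (1−0.075)·∏(1−qᵢ) over the active causes.
Sum P(wet lawn|·) weighted by the priors over the 4 (overnight rain, sprinkler running) configurations:
  P(wet lawn) = 0.075·0.75·0.67 + 0.78725·0.75·0.33 + 0.6485·0.25·0.67 + 0.919155·0.25·0.33
        = 0.037687 + 0.194844 + 0.108624 + 0.075830 = 0.416985
Configurations with sprinkler running contribute 0.270674, so
  P(sprinkler running | wet lawn) = 0.270674 / 0.416985 ≈ 0.6491

Now also conditioning on overnight rain=true:
P(wet lawn | overnight rain) = 0.6485×0.67 + 0.919155×0.33 = 0.434495 + 0.303321 = 0.737816
Restricting to configurations with sprinkler running present: 0.919155×0.33 = 0.303321.
P(sprinkler running | wet lawn, overnight rain) = 0.303321 / 0.737816 ≈ 0.4111

P(sprinkler running | wet lawn) ≈ 0.6491; P(sprinkler running | wet lawn, overnight rain) ≈ 0.4111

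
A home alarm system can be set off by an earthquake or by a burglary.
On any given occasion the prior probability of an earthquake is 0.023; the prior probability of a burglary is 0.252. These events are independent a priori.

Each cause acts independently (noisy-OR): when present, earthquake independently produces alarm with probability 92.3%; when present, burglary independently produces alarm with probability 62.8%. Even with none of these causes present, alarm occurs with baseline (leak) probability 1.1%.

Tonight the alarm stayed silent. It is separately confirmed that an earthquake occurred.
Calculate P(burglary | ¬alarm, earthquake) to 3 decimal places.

Under noisy-OR, P(alarm | causes) = 1 − (1−0.011)·∏(1−qᵢ) over the active causes.
Numerator (weight on configurations with burglary): 0.028329*0.252 = 0.007139
Denominator P(¬alarm | earthquake): 0.076153*0.748 + 0.028329*0.252 = 0.064101
P(burglary | ¬alarm, earthquake) = 0.007139/0.064101 ≈ 0.111

P(burglary | ¬alarm, earthquake) ≈ 0.111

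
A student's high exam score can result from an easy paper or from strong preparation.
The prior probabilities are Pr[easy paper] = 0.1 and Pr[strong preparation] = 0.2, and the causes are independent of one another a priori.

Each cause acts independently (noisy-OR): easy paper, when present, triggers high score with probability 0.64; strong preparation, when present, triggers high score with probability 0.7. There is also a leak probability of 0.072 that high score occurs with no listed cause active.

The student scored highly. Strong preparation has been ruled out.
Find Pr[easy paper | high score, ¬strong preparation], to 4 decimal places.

Under noisy-OR, P(high score | causes) = 1 − (1−0.072)·∏(1−qᵢ) over the active causes.
Numerator (weight on configurations with easy paper): 0.66592·0.1 = 0.066592
The normalizing constant is 0.072·0.9 + 0.66592·0.1 = 0.131392
Posterior = 0.066592 / 0.131392 ≈ 0.5068

Pr[easy paper | high score, ¬strong preparation] ≈ 0.5068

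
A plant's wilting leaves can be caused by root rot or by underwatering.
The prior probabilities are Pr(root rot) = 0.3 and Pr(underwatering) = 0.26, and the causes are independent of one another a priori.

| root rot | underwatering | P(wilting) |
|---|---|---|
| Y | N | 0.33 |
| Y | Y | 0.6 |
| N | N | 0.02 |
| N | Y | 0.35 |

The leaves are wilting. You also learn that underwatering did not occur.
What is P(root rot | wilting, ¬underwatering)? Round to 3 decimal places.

Numerator (weight on configurations with root rot): 0.33×0.3 = 0.099000
Normalizer over all consistent configurations: 0.02×0.7 + 0.33×0.3 = 0.113000
P(root rot | wilting, ¬underwatering) = 0.099000/0.113000 ≈ 0.876

P(root rot | wilting, ¬underwatering) ≈ 0.876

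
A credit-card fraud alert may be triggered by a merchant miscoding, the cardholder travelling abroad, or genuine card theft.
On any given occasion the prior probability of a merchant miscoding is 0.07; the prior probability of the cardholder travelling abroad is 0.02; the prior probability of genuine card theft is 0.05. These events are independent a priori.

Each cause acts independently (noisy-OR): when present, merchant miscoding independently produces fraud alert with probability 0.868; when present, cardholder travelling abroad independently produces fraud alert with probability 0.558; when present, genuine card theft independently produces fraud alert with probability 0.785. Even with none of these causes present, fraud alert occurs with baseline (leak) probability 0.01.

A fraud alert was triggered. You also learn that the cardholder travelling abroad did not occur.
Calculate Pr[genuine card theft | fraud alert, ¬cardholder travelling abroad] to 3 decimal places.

Pr[genuine card theft | fraud alert, ¬cardholder travelling abroad] ≈ 0.375

Under noisy-OR, P(fraud alert | causes) = 1 − (1−0.01)·∏(1−qᵢ) over the active causes.
P(fraud alert | ¬cardholder travelling abroad) = 0.01*0.93*0.95 + 0.78715*0.93*0.05 + 0.86932*0.07*0.95 + 0.971904*0.07*0.05 = 0.008835 + 0.036602 + 0.057810 + 0.003402 = 0.106649
The genuine card theft-present share is 0.036602 + 0.003402 = 0.040004.
So P(genuine card theft | fraud alert, ¬cardholder travelling abroad) = 0.040004/0.106649 ≈ 0.375.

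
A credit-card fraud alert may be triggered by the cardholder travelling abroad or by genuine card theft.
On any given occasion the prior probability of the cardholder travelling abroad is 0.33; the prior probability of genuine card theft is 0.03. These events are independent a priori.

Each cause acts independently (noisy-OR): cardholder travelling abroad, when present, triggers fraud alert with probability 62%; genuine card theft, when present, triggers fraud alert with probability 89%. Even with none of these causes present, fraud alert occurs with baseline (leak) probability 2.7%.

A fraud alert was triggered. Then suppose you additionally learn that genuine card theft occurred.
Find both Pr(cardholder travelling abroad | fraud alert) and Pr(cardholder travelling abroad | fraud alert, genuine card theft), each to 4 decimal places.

Under noisy-OR, P(fraud alert | causes) = 1 − (1−0.027)·∏(1−qᵢ) over the active causes.
Numerator (weight on configurations with cardholder travelling abroad): 0.201746 + 0.009497 = 0.211243
Denominator P(fraud alert): 0.027*0.67*0.97 + 0.89297*0.67*0.03 + 0.63026*0.33*0.97 + 0.959329*0.33*0.03 = 0.246739
P(cardholder travelling abroad | fraud alert) = 0.211243/0.246739 ≈ 0.8561

Now also conditioning on genuine card theft=true:
Numerator (weight on configurations with cardholder travelling abroad): 0.959329*0.33 = 0.316579
The normalizing constant is 0.89297*0.67 + 0.959329*0.33 = 0.914869
Posterior = 0.316579 / 0.914869 ≈ 0.3460
The drop from 0.8561 to 0.3460 is the explaining-away (discounting) effect.

Pr(cardholder travelling abroad | fraud alert) ≈ 0.8561; Pr(cardholder travelling abroad | fraud alert, genuine card theft) ≈ 0.3460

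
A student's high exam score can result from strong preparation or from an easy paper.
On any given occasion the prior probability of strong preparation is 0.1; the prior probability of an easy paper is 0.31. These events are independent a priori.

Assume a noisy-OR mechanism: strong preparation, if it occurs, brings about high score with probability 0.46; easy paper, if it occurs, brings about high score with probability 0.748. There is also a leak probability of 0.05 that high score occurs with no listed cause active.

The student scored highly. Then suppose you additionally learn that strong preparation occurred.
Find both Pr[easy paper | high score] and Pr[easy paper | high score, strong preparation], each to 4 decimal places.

Pr[easy paper | high score] ≈ 0.7872; Pr[easy paper | high score, strong preparation] ≈ 0.4455

Under noisy-OR, P(high score | causes) = 1 − (1−0.05)·∏(1−qᵢ) over the active causes.
P(high score) = 0.05*0.9*0.69 + 0.7606*0.9*0.31 + 0.487*0.1*0.69 + 0.870724*0.1*0.31 = 0.031050 + 0.212207 + 0.033603 + 0.026992 = 0.303852
Restricting to configurations with easy paper present: 0.212207 + 0.026992 = 0.239199.
P(easy paper | high score) = 0.239199 / 0.303852 ≈ 0.7872

Now also conditioning on strong preparation=true:
Sum P(high score|·) weighted by the priors over both values of easy paper:
  P(high score | strong preparation) = 0.487·0.69 + 0.870724·0.31
        = 0.336030 + 0.269924 = 0.605954
The terms with easy paper present sum to 0.269924, so
  P(easy paper | high score, strong preparation) = 0.269924 / 0.605954 ≈ 0.4455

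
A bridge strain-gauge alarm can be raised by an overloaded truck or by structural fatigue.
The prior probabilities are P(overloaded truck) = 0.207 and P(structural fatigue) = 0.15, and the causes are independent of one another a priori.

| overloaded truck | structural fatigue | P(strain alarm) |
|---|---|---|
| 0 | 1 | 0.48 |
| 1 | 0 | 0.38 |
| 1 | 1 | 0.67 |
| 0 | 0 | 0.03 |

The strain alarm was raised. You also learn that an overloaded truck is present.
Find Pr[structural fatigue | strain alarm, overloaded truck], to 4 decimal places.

Pr[structural fatigue | strain alarm, overloaded truck] ≈ 0.2373

By total probability over both values of structural fatigue:
  P(strain alarm | overloaded truck) = 0.38·0.85 + 0.67·0.15
        = 0.323000 + 0.100500 = 0.423500
Keeping only the structural fatigue-present terms gives 0.100500, so
  P(structural fatigue | strain alarm, overloaded truck) = 0.100500 / 0.423500 ≈ 0.2373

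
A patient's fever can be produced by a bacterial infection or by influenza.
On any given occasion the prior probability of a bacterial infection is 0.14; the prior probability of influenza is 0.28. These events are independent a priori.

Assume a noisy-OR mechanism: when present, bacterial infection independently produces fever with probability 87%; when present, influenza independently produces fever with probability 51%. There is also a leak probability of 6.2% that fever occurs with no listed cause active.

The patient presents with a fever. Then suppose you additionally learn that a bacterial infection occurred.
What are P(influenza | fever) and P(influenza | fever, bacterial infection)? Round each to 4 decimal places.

P(influenza | fever) ≈ 0.5682; P(influenza | fever, bacterial infection) ≈ 0.2940

Under noisy-OR, P(fever | causes) = 1 − (1−0.062)·∏(1−qᵢ) over the active causes.
For the numerator, keep only influenza=true terms: 0.130124 + 0.036858 = 0.166982
Normalizer over all consistent configurations: 0.062·0.86·0.72 + 0.54038·0.86·0.28 + 0.87806·0.14·0.72 + 0.940249·0.14·0.28 = 0.293880
P(influenza | fever) = 0.166982/0.293880 ≈ 0.5682

With the extra evidence:
Weight on influenza=true, given the evidence: 0.940249·0.28 = 0.263270
Normalizer over all consistent configurations: 0.87806·0.72 + 0.940249·0.28 = 0.895473
P(influenza | fever, bacterial infection) = 0.263270/0.895473 ≈ 0.2940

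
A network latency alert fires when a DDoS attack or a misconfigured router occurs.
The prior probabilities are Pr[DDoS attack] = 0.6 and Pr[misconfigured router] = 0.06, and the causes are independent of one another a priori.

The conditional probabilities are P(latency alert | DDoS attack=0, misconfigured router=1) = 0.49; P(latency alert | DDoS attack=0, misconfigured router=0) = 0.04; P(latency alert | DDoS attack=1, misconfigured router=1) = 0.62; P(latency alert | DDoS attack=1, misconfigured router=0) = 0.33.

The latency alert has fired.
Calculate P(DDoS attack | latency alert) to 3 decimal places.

P(DDoS attack | latency alert) ≈ 0.886

Enumerate the 4 (DDoS attack, misconfigured router) configurations and weight by the priors:
  P(latency alert) = 0.04·0.4·0.94 + 0.49·0.4·0.06 + 0.33·0.6·0.94 + 0.62·0.6·0.06
        = 0.015040 + 0.011760 + 0.186120 + 0.022320 = 0.235240
Configurations with DDoS attack contribute 0.208440, so
  P(DDoS attack | latency alert) = 0.208440 / 0.235240 ≈ 0.886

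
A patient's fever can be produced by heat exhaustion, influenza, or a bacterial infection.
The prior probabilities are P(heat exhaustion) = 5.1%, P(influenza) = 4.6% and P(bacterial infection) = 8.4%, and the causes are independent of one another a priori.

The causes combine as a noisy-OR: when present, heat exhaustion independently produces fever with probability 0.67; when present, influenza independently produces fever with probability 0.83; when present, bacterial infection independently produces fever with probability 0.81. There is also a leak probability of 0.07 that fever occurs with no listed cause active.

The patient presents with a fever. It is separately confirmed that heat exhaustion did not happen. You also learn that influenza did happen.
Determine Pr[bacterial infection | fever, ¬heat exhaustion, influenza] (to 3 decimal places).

Under noisy-OR, P(fever | causes) = 1 − (1−0.07)·∏(1−qᵢ) over the active causes.
P(fever | ¬heat exhaustion, influenza) = 0.8419·0.916 + 0.969961·0.084 = 0.771180 + 0.081477 = 0.852657
Restricting to configurations with bacterial infection present: 0.969961·0.084 = 0.081477.
P(bacterial infection | fever, ¬heat exhaustion, influenza) = 0.081477 / 0.852657 ≈ 0.096

Pr[bacterial infection | fever, ¬heat exhaustion, influenza] ≈ 0.096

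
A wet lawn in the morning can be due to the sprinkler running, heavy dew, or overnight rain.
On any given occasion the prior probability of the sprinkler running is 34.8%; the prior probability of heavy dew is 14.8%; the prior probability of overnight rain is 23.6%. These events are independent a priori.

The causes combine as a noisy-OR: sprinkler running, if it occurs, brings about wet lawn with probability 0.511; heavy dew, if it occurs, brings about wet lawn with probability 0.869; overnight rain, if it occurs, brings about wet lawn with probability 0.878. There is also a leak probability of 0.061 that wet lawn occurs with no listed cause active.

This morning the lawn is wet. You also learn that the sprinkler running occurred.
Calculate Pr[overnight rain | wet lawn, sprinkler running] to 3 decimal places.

Under noisy-OR, P(wet lawn | causes) = 1 − (1−0.061)·∏(1−qᵢ) over the active causes.
For the numerator, keep only overnight rain=true terms: 0.189808 + 0.034672 = 0.224480
The normalizing constant is 0.540829*0.852*0.764 + 0.943981*0.852*0.236 + 0.939849*0.148*0.764 + 0.992662*0.148*0.236 = 0.682792
P(overnight rain | wet lawn, sprinkler running) = 0.224480/0.682792 ≈ 0.329

Pr[overnight rain | wet lawn, sprinkler running] ≈ 0.329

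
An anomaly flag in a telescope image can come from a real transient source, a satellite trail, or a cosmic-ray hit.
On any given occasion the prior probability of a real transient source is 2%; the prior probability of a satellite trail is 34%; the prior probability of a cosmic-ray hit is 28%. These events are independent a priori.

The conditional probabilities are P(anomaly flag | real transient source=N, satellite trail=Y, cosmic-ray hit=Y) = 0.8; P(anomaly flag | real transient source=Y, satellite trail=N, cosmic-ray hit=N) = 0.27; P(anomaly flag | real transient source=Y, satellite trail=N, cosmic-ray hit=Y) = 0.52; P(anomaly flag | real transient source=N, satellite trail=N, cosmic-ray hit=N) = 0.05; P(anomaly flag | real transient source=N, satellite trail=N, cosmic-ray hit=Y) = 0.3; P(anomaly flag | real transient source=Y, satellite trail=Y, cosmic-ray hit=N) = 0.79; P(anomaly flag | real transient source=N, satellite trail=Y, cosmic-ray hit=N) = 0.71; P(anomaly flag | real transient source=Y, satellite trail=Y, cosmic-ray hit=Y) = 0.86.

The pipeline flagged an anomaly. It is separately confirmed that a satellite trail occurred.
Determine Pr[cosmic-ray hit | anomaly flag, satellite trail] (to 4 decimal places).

Pr[cosmic-ray hit | anomaly flag, satellite trail] ≈ 0.3045

P(anomaly flag | satellite trail) = 0.71×0.98×0.72 + 0.8×0.98×0.28 + 0.79×0.02×0.72 + 0.86×0.02×0.28 = 0.500976 + 0.219520 + 0.011376 + 0.004816 = 0.736688
Of this, 0.224336 comes from 0.219520 + 0.004816 (the cosmic-ray hit=true cases).
Hence the posterior is 0.224336/0.736688 ≈ 0.3045.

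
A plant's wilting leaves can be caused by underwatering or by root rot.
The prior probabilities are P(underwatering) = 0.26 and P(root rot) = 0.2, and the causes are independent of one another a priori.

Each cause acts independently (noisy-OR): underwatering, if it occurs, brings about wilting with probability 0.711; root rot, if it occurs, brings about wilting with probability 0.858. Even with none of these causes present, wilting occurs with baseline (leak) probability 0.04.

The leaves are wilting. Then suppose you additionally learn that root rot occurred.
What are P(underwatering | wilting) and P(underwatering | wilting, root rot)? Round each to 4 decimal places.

Under noisy-OR, P(wilting | causes) = 1 − (1−0.04)·∏(1−qᵢ) over the active causes.
P(wilting) = 0.04×0.74×0.8 + 0.86368×0.74×0.2 + 0.72256×0.26×0.8 + 0.960604×0.26×0.2 = 0.023680 + 0.127825 + 0.150292 + 0.049951 = 0.351748
Restricting to configurations with underwatering present: 0.150292 + 0.049951 = 0.200243.
So P(underwatering | wilting) = 0.200243/0.351748 ≈ 0.5693.

Now also conditioning on root rot=true:
For the numerator, keep only underwatering=true terms: 0.960604*0.26 = 0.249757
Normalizer over all consistent configurations: 0.86368*0.74 + 0.960604*0.26 = 0.888880
Posterior = 0.249757 / 0.888880 ≈ 0.2810
Conditioning on root rot lowers the posterior on underwatering: the classic explaining-away effect in a common-effect structure.

P(underwatering | wilting) ≈ 0.5693; P(underwatering | wilting, root rot) ≈ 0.2810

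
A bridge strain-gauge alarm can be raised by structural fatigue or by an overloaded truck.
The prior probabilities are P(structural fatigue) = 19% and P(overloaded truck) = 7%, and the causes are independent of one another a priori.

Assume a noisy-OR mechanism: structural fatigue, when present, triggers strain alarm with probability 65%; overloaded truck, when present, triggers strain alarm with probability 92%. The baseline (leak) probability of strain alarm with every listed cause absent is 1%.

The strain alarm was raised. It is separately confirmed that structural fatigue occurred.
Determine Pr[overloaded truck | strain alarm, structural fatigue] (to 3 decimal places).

Under noisy-OR, P(strain alarm | causes) = 1 − (1−0.01)·∏(1−qᵢ) over the active causes.
P(strain alarm | structural fatigue) = 0.6535*0.93 + 0.97228*0.07 = 0.607755 + 0.068060 = 0.675815
Of this, 0.068060 comes from 0.97228*0.07 (the overloaded truck=true cases).
So P(overloaded truck | strain alarm, structural fatigue) = 0.068060/0.675815 ≈ 0.101.

Pr[overloaded truck | strain alarm, structural fatigue] ≈ 0.101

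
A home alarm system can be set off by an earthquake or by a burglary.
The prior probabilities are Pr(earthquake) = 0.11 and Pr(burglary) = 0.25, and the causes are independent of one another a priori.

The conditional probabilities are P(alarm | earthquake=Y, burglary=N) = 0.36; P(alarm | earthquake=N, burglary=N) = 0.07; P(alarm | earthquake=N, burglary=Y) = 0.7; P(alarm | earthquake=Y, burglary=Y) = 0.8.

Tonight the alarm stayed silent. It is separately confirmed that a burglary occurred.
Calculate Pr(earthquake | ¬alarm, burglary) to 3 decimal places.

By total probability over both values of earthquake:
  P(¬alarm | burglary) = 0.3*0.89 + 0.2*0.11
        = 0.267000 + 0.022000 = 0.289000
Configurations with earthquake contribute 0.022000, so
  P(earthquake | ¬alarm, burglary) = 0.022000 / 0.289000 ≈ 0.076

Pr(earthquake | ¬alarm, burglary) ≈ 0.076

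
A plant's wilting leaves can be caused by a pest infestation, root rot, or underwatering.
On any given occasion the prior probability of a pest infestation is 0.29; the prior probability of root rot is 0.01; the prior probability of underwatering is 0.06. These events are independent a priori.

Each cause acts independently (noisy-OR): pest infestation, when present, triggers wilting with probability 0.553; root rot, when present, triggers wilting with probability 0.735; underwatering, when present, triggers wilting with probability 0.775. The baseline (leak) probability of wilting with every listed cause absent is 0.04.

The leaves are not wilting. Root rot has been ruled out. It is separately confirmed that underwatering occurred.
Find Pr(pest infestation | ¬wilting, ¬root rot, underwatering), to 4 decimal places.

Under noisy-OR, P(wilting | causes) = 1 − (1−0.04)·∏(1−qᵢ) over the active causes.
P(¬wilting | ¬root rot, underwatering) = 0.216·0.71 + 0.096552·0.29 = 0.153360 + 0.028000 = 0.181360
Of this, 0.028000 comes from 0.096552·0.29 (the pest infestation=true cases).
P(pest infestation | ¬wilting, ¬root rot, underwatering) = 0.028000 / 0.181360 ≈ 0.1544

Pr(pest infestation | ¬wilting, ¬root rot, underwatering) ≈ 0.1544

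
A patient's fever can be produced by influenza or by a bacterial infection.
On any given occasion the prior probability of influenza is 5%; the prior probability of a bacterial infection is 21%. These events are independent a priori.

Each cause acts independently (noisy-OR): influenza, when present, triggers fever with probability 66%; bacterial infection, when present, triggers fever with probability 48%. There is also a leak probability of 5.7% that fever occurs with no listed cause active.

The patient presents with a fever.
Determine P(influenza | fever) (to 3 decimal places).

Under noisy-OR, P(fever | causes) = 1 − (1−0.057)·∏(1−qᵢ) over the active causes.
P(fever) = 0.057·0.95·0.79 + 0.50964·0.95·0.21 + 0.67938·0.05·0.79 + 0.833278·0.05·0.21 = 0.042778 + 0.101673 + 0.026836 + 0.008749 = 0.180036
The influenza-present share is 0.026836 + 0.008749 = 0.035585.
P(influenza | fever) = 0.035585 / 0.180036 ≈ 0.198

P(influenza | fever) ≈ 0.198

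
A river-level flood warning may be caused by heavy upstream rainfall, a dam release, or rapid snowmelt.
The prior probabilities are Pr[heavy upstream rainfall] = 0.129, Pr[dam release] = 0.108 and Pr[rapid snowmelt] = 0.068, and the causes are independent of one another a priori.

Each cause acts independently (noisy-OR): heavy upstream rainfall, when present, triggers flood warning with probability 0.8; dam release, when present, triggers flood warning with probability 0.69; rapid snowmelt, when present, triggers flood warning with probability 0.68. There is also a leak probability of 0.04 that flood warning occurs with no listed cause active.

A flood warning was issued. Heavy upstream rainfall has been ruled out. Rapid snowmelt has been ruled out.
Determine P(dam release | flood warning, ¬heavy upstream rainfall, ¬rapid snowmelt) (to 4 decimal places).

P(dam release | flood warning, ¬heavy upstream rainfall, ¬rapid snowmelt) ≈ 0.6801

Under noisy-OR, P(flood warning | causes) = 1 − (1−0.04)·∏(1−qᵢ) over the active causes.
Enumerate both values of dam release and weight by the priors:
  P(flood warning | ¬heavy upstream rainfall, ¬rapid snowmelt) = 0.04×0.892 + 0.7024×0.108
        = 0.035680 + 0.075859 = 0.111539
Keeping only the dam release-present terms gives 0.075859, so
  P(dam release | flood warning, ¬heavy upstream rainfall, ¬rapid snowmelt) = 0.075859 / 0.111539 ≈ 0.6801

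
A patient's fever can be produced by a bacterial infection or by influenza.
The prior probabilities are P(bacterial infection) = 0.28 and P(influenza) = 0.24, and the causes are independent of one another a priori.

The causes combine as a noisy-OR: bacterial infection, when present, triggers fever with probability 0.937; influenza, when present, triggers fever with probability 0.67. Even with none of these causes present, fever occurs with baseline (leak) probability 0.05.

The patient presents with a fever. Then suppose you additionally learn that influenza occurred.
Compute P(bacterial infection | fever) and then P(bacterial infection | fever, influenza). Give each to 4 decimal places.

Under noisy-OR, P(fever | causes) = 1 − (1−0.05)·∏(1−qᵢ) over the active causes.
Sum P(fever|·) weighted by the priors over the 4 (bacterial infection, influenza) configurations:
  P(fever) = 0.05×0.72×0.76 + 0.6865×0.72×0.24 + 0.94015×0.28×0.76 + 0.980249×0.28×0.24
        = 0.027360 + 0.118627 + 0.200064 + 0.065873 = 0.411924
The terms with bacterial infection present sum to 0.265937, so
  P(bacterial infection | fever) = 0.265937 / 0.411924 ≈ 0.6456

With the extra evidence:
Weight on bacterial infection=true, given the evidence: 0.980249·0.28 = 0.274470
The normalizing constant is 0.6865·0.72 + 0.980249·0.28 = 0.768750
Posterior = 0.274470 / 0.768750 ≈ 0.3570
Conditioning on influenza lowers the posterior on bacterial infection: the classic explaining-away effect in a common-effect structure.

P(bacterial infection | fever) ≈ 0.6456; P(bacterial infection | fever, influenza) ≈ 0.3570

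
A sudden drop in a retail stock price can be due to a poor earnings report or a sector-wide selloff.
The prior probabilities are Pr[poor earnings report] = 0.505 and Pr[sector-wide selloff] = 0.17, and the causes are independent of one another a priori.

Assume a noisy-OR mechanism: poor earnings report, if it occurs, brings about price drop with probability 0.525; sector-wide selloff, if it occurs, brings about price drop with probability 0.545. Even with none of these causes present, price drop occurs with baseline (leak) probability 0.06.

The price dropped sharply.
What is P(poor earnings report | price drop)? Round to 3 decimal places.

Under noisy-OR, P(price drop | causes) = 1 − (1−0.06)·∏(1−qᵢ) over the active causes.
For the numerator, keep only poor earnings report=true terms: 0.232000 + 0.068409 = 0.300409
Denominator P(price drop): 0.06×0.495×0.83 + 0.5723×0.495×0.17 + 0.5535×0.505×0.83 + 0.796843×0.505×0.17 = 0.373219
Posterior = 0.300409 / 0.373219 ≈ 0.805

P(poor earnings report | price drop) ≈ 0.805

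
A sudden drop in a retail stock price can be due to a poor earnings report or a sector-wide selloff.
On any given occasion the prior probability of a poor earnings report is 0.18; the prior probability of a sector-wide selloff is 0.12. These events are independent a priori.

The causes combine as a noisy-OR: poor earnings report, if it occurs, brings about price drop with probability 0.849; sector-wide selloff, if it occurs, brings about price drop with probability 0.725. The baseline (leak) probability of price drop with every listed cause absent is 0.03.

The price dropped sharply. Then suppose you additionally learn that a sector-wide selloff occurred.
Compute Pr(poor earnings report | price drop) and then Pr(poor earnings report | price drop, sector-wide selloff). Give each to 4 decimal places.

Pr(poor earnings report | price drop) ≈ 0.6244; Pr(poor earnings report | price drop, sector-wide selloff) ≈ 0.2232

Under noisy-OR, P(price drop | causes) = 1 − (1−0.03)·∏(1−qᵢ) over the active causes.
Numerator (weight on configurations with poor earnings report): 0.135199 + 0.020730 = 0.155929
The normalizing constant is 0.03×0.82×0.88 + 0.73325×0.82×0.12 + 0.85353×0.18×0.88 + 0.959721×0.18×0.12 = 0.249729
P(poor earnings report | price drop) = 0.155929/0.249729 ≈ 0.6244

Now also conditioning on sector-wide selloff=true:
P(price drop | sector-wide selloff) = 0.73325*0.82 + 0.959721*0.18 = 0.601265 + 0.172750 = 0.774015
The poor earnings report-present share is 0.959721*0.18 = 0.172750.
So P(poor earnings report | price drop, sector-wide selloff) = 0.172750/0.774015 ≈ 0.2232.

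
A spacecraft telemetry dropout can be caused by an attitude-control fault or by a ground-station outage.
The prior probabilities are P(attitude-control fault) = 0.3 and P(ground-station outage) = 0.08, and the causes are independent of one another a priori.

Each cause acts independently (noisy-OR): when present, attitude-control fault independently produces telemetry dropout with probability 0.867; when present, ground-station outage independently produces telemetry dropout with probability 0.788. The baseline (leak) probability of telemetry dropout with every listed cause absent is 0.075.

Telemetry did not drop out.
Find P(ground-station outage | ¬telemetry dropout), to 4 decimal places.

P(ground-station outage | ¬telemetry dropout) ≈ 0.0181

Under noisy-OR, P(telemetry dropout | causes) = 1 − (1−0.075)·∏(1−qᵢ) over the active causes.
For the numerator, keep only ground-station outage=true terms: 0.010982 + 0.000626 = 0.011608
Normalizer over all consistent configurations: 0.925×0.7×0.92 + 0.1961×0.7×0.08 + 0.123025×0.3×0.92 + 0.026081×0.3×0.08 = 0.641263
P(ground-station outage | ¬telemetry dropout) = 0.011608/0.641263 ≈ 0.0181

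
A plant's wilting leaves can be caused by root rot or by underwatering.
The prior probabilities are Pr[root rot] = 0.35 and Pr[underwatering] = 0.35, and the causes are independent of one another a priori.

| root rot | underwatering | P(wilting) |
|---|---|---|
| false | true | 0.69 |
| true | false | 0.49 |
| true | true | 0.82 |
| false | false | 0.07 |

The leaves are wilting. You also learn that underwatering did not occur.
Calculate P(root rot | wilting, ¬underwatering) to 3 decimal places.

P(root rot | wilting, ¬underwatering) ≈ 0.790

P(wilting | ¬underwatering) = 0.07*0.65 + 0.49*0.35 = 0.045500 + 0.171500 = 0.217000
The root rot-present share is 0.49*0.35 = 0.171500.
Hence the posterior is 0.171500/0.217000 ≈ 0.790.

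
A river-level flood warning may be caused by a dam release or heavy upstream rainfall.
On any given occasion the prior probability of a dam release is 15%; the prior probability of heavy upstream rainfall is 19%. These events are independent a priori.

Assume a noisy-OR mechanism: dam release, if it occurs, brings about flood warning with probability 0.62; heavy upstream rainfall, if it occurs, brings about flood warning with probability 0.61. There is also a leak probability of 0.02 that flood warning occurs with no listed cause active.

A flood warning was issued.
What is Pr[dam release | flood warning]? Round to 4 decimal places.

Under noisy-OR, P(flood warning | causes) = 1 − (1−0.02)·∏(1−qᵢ) over the active causes.
By total probability over the 4 (dam release, heavy upstream rainfall) configurations:
  P(flood warning) = 0.02*0.85*0.81 + 0.6178*0.85*0.19 + 0.6276*0.15*0.81 + 0.854764*0.15*0.19
        = 0.013770 + 0.099775 + 0.076253 + 0.024361 = 0.214159
Configurations with dam release contribute 0.100614, so
  P(dam release | flood warning) = 0.100614 / 0.214159 ≈ 0.4698

Pr[dam release | flood warning] ≈ 0.4698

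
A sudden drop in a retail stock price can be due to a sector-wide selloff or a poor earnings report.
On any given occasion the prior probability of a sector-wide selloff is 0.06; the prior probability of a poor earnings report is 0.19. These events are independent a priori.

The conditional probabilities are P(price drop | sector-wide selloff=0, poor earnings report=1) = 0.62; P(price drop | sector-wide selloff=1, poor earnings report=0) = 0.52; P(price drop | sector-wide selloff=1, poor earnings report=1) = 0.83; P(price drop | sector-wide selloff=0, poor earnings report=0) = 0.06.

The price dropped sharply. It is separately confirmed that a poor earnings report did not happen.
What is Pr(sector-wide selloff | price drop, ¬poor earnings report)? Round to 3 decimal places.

Pr(sector-wide selloff | price drop, ¬poor earnings report) ≈ 0.356

By total probability over both values of sector-wide selloff:
  P(price drop | ¬poor earnings report) = 0.06*0.94 + 0.52*0.06
        = 0.056400 + 0.031200 = 0.087600
Keeping only the sector-wide selloff-present terms gives 0.031200, so
  P(sector-wide selloff | price drop, ¬poor earnings report) = 0.031200 / 0.087600 ≈ 0.356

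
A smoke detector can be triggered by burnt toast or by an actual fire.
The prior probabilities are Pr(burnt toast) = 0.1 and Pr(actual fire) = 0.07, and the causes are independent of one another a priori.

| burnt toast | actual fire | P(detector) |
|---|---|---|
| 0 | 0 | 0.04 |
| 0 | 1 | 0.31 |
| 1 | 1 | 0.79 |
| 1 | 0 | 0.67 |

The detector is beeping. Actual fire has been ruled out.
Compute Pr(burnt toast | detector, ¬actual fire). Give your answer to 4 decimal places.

P(detector | ¬actual fire) = 0.04×0.9 + 0.67×0.1 = 0.036000 + 0.067000 = 0.103000
Restricting to configurations with burnt toast present: 0.67×0.1 = 0.067000.
So P(burnt toast | detector, ¬actual fire) = 0.067000/0.103000 ≈ 0.6505.

Pr(burnt toast | detector, ¬actual fire) ≈ 0.6505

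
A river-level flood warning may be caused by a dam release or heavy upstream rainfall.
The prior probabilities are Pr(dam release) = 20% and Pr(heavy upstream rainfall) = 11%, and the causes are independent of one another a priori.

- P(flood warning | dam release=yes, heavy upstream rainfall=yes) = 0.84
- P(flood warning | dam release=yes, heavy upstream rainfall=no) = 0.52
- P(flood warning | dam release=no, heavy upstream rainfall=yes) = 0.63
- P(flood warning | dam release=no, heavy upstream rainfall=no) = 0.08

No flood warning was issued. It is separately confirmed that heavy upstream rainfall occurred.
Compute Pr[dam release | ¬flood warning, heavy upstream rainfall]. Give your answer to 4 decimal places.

Pr[dam release | ¬flood warning, heavy upstream rainfall] ≈ 0.0976

Numerator (weight on configurations with dam release): 0.16×0.2 = 0.032000
The normalizing constant is 0.37×0.8 + 0.16×0.2 = 0.328000
P(dam release | ¬flood warning, heavy upstream rainfall) = 0.032000/0.328000 ≈ 0.0976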